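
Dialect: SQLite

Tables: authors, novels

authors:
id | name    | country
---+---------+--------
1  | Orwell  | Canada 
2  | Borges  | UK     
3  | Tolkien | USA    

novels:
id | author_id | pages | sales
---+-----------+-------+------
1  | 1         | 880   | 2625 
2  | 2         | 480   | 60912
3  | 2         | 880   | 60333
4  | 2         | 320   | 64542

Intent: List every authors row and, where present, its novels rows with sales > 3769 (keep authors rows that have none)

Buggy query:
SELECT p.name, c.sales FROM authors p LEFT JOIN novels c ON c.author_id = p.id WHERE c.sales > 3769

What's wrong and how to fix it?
Bug: A WHERE condition on the right-hand table after LEFT JOIN drops unmatched parents

Fix: Move the right-table condition into the ON clause so unmatched parents are kept

Corrected query:
SELECT p.name, c.sales FROM authors p LEFT JOIN novels c ON c.author_id = p.id AND c.sales > 3769

Result:
name    | sales
--------+------
Orwell  | NULL 
Borges  | 60333
Borges  | 60912
Borges  | 64542
Tolkien | NULL 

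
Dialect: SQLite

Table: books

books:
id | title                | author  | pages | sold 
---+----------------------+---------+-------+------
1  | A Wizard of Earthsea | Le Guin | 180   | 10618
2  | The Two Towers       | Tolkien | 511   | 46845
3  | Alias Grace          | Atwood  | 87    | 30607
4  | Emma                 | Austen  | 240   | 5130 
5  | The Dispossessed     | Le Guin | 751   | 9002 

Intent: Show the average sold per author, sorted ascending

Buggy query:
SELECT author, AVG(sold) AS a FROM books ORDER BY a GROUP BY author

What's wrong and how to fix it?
Bug: ORDER BY appears before GROUP BY; SQL clause order requires GROUP BY first

Fix: Reorder: SELECT … FROM … GROUP BY … ORDER BY …

Corrected query:
SELECT author, AVG(sold) AS a FROM books GROUP BY author ORDER BY a

Result:
author  | a    
--------+------
Austen  | 5130 
Le Guin | 9810 
Atwood  | 30607
Tolkien | 46845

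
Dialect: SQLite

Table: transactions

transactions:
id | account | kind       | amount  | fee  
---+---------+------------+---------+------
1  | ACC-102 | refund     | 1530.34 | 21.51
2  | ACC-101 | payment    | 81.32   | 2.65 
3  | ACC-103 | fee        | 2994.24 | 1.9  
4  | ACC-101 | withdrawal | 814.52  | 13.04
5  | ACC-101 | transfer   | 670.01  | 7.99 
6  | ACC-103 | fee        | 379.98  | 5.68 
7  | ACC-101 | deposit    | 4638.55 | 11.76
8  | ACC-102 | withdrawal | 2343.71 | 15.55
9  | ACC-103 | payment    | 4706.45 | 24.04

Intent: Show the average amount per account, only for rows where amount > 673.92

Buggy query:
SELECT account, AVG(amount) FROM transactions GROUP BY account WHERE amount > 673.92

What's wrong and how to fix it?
Bug: WHERE cannot follow GROUP BY

Fix: Move the WHERE clause before GROUP BY

Corrected query:
SELECT account, AVG(amount) FROM transactions WHERE amount > 673.92 GROUP BY account

Result:
account | AVG(amount)
--------+------------
ACC-101 | 2726.535   
ACC-102 | 1937.025   
ACC-103 | 3850.345   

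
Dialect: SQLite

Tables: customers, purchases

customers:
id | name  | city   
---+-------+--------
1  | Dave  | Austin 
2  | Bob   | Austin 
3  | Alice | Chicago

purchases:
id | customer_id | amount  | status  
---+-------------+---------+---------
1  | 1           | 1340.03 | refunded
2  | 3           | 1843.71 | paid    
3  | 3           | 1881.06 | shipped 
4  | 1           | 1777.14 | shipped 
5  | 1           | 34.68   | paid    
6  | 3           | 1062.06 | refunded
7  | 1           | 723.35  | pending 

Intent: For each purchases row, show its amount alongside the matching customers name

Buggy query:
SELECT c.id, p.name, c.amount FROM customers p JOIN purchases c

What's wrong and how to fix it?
Bug: JOIN with no ON clause produces a cartesian product; every purchases row pairs with every customers row

Fix: Add ON c.customer_id = p.id to the JOIN

Corrected query:
SELECT c.id, p.name, c.amount FROM customers p JOIN purchases c ON c.customer_id = p.id

Result:
id | name  | amount 
---+-------+--------
1  | Dave  | 1340.03
2  | Alice | 1843.71
3  | Alice | 1881.06
4  | Dave  | 1777.14
5  | Dave  | 34.68  
6  | Alice | 1062.06
7  | Dave  | 723.35 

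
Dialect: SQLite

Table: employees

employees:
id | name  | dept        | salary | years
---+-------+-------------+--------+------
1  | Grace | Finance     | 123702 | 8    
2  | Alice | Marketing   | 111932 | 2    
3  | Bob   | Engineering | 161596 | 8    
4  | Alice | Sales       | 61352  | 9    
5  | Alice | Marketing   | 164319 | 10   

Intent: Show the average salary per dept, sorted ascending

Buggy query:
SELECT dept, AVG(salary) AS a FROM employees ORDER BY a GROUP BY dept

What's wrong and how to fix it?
Bug: GROUP BY must precede ORDER BY

Fix: Move ORDER BY to the end, after GROUP BY

Corrected query:
SELECT dept, AVG(salary) AS a FROM employees GROUP BY dept ORDER BY a

Result:
dept        | a       
------------+---------
Sales       | 61352   
Finance     | 123702  
Marketing   | 138125.5
Engineering | 161596  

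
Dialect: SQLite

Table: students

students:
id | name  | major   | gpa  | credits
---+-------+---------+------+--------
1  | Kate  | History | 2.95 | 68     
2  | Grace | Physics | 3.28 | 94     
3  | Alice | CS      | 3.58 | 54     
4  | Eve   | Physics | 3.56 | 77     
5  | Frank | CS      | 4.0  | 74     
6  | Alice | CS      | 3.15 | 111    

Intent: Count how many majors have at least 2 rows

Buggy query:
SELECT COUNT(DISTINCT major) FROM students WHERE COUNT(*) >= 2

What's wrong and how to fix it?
Bug: WHERE filters individual rows, not groups, so a group-level COUNT is invalid there

Fix: Group first with HAVING COUNT(*) >= 2, then COUNT the resulting groups

Corrected query:
SELECT COUNT(*) FROM (SELECT major FROM students GROUP BY major HAVING COUNT(*) >= 2)

Result:
COUNT(*)
--------
2       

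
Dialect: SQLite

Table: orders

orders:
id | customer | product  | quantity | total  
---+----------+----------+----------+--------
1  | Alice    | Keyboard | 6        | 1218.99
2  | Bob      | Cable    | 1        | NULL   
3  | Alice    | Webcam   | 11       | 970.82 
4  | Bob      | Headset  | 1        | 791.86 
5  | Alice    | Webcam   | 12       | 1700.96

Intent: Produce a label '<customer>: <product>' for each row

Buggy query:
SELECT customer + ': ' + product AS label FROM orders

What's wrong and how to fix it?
Bug: '+' is numeric addition; on text columns SQLite converts them to 0 instead of concatenating

Fix: Use the || operator for string concatenation

Corrected query:
SELECT customer || ': ' || product AS label FROM orders

Result:
label          
---------------
Alice: Keyboard
Bob: Cable     
Alice: Webcam  
Bob: Headset   
Alice: Webcam  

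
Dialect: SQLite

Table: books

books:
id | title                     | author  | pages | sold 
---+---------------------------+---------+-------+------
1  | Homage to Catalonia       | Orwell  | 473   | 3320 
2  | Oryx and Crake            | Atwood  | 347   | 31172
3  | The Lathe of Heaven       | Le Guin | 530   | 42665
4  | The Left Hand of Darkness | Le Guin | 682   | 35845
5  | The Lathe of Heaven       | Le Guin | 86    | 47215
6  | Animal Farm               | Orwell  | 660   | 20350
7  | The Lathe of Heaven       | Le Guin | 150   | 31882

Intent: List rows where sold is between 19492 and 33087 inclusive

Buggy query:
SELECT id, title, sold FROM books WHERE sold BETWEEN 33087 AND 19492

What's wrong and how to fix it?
Bug: The bounds are reversed; BETWEEN a AND b requires a <= b to match anything

Fix: Swap the bounds so the smaller value comes first

Corrected query:
SELECT id, title, sold FROM books WHERE sold BETWEEN 19492 AND 33087

Result:
id | title               | sold 
---+---------------------+------
2  | Oryx and Crake      | 31172
6  | Animal Farm         | 20350
7  | The Lathe of Heaven | 31882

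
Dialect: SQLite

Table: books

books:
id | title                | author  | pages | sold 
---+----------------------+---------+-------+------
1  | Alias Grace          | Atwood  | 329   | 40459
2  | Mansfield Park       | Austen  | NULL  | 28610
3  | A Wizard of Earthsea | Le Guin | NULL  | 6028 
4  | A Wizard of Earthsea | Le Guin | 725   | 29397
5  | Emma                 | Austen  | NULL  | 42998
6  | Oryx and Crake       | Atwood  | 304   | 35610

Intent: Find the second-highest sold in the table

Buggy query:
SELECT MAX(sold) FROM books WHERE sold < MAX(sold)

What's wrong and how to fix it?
Bug: MAX(sold) on the right of the comparison is an aggregate-in-WHERE error

Fix: Compute the overall MAX in a subquery, then take MAX of rows below it

Corrected query:
SELECT MAX(sold) FROM books WHERE sold < (SELECT MAX(sold) FROM books)

Result:
MAX(sold)
---------
40459    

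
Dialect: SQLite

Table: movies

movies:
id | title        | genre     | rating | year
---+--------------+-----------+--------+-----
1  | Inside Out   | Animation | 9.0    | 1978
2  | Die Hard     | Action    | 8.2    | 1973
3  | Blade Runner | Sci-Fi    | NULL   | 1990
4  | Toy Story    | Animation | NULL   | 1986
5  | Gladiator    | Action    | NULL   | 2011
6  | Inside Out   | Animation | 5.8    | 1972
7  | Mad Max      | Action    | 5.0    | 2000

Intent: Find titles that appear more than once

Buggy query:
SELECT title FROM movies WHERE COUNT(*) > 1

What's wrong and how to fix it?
Bug: COUNT(*) is an aggregate and cannot be used in WHERE

Fix: Group first, then use HAVING for the count condition

Corrected query:
SELECT title FROM movies GROUP BY title HAVING COUNT(*) > 1

Result:
title     
----------
Inside Out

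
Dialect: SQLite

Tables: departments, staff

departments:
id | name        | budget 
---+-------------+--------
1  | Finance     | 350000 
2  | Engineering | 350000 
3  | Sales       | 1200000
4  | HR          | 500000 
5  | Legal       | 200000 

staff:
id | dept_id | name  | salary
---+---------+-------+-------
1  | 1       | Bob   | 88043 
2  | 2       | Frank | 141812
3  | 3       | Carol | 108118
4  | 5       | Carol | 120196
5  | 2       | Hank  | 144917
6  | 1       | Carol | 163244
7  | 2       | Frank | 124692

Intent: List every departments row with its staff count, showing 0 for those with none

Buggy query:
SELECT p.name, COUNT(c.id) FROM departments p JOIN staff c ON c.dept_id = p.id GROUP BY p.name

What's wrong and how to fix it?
Bug: INNER JOIN drops departments rows that have no matching staff rows

Fix: Switch to LEFT JOIN to retain unmatched parent rows

Corrected query:
SELECT p.name, COUNT(c.id) FROM departments p LEFT JOIN staff c ON c.dept_id = p.id GROUP BY p.name

Result:
name        | COUNT(c.id)
------------+------------
Engineering | 3          
Finance     | 2          
HR          | 0          
Legal       | 1          
Sales       | 1          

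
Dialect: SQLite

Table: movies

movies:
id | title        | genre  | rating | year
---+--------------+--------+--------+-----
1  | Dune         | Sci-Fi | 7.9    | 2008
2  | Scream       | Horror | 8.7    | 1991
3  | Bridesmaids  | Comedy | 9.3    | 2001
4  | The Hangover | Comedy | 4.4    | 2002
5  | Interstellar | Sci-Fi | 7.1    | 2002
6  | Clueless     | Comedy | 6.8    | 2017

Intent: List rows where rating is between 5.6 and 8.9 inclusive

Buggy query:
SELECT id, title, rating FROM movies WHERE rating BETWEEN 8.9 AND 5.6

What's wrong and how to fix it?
Bug: The bounds are reversed; BETWEEN a AND b requires a <= b to match anything

Fix: Swap the bounds so the smaller value comes first

Corrected query:
SELECT id, title, rating FROM movies WHERE rating BETWEEN 5.6 AND 8.9

Result:
id | title        | rating
---+--------------+-------
1  | Dune         | 7.9   
2  | Scream       | 8.7   
5  | Interstellar | 7.1   
6  | Clueless     | 6.8   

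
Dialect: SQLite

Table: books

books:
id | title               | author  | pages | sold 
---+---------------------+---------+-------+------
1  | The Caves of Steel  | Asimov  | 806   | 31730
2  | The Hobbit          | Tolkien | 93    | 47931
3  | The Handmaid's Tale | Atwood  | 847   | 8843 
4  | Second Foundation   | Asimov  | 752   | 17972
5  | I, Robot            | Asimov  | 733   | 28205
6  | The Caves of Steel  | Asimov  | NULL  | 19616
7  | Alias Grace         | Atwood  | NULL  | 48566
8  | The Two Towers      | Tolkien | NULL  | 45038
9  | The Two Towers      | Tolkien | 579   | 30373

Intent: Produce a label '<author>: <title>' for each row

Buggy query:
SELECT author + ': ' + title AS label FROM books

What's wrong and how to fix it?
Bug: SQLite uses || for string concatenation; + coerces text to numbers (yielding 0)

Fix: Use the || operator for string concatenation

Corrected query:
SELECT author || ': ' || title AS label FROM books

Result:
label                      
---------------------------
Asimov: The Caves of Steel 
Tolkien: The Hobbit        
Atwood: The Handmaid's Tale
Asimov: Second Foundation  
Asimov: I, Robot           
Asimov: The Caves of Steel 
Atwood: Alias Grace        
Tolkien: The Two Towers    
Tolkien: The Two Towers    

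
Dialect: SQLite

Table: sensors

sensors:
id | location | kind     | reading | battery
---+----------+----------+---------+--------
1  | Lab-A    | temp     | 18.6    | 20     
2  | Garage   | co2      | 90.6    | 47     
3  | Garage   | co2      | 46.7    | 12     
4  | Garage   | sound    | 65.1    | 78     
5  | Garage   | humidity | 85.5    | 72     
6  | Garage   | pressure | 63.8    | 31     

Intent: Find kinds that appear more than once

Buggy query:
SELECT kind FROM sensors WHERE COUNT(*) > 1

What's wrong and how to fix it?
Bug: COUNT(*) is an aggregate and cannot be used in WHERE

Fix: Group first, then use HAVING for the count condition

Corrected query:
SELECT kind FROM sensors GROUP BY kind HAVING COUNT(*) > 1

Result:
kind
----
co2 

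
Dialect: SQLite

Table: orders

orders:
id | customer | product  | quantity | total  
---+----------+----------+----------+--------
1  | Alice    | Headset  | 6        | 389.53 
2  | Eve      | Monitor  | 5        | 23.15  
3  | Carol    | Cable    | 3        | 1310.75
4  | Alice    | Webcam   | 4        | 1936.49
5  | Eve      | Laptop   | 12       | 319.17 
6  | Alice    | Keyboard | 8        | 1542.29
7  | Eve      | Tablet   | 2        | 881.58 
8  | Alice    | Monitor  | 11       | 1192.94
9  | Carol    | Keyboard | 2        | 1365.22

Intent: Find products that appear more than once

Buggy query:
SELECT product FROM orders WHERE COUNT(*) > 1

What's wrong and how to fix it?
Bug: WHERE can't reference COUNT(*); aggregates are computed after WHERE

Fix: GROUP BY product, then filter groups with HAVING COUNT(*) > 1

Corrected query:
SELECT product FROM orders GROUP BY product HAVING COUNT(*) > 1

Result:
product 
--------
Keyboard
Monitor 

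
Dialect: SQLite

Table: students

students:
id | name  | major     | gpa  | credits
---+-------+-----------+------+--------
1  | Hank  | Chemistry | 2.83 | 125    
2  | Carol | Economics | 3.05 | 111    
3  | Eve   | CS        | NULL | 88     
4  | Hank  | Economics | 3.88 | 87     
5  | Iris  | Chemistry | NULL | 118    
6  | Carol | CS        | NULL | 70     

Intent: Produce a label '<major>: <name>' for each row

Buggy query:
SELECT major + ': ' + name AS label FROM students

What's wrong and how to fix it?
Bug: SQLite uses || for string concatenation; + coerces text to numbers (yielding 0)

Fix: Replace + with || to concatenate text

Corrected query:
SELECT major || ': ' || name AS label FROM students

Result:
label           
----------------
Chemistry: Hank 
Economics: Carol
CS: Eve         
Economics: Hank 
Chemistry: Iris 
CS: Carol       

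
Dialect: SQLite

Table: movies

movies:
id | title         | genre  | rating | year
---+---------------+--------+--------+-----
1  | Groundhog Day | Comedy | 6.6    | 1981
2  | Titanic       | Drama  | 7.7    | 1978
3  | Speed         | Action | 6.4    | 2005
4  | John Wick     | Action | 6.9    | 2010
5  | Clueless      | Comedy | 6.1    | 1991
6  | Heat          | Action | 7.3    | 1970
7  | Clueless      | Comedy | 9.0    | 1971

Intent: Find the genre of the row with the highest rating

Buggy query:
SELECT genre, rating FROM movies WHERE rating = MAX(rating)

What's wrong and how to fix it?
Bug: WHERE is evaluated per row; an aggregate over the whole table isn't defined there

Fix: Wrap MAX in a scalar subquery so WHERE compares against a single value

Corrected query:
SELECT genre, rating FROM movies WHERE rating = (SELECT MAX(rating) FROM movies)

Result:
genre  | rating
-------+-------
Comedy | 9     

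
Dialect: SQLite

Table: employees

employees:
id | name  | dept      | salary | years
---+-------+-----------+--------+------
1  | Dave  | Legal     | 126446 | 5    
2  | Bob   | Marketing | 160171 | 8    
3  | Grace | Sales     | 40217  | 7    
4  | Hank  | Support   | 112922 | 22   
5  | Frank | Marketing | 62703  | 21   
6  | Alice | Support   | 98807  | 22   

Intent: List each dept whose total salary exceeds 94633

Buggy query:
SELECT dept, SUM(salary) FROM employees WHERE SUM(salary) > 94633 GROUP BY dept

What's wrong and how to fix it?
Bug: WHERE runs before GROUP BY, so aggregates aren't available there

Fix: Move the aggregate condition to a HAVING clause

Corrected query:
SELECT dept, SUM(salary) FROM employees GROUP BY dept HAVING SUM(salary) > 94633

Result:
dept      | SUM(salary)
----------+------------
Legal     | 126446     
Marketing | 222874     
Support   | 211729     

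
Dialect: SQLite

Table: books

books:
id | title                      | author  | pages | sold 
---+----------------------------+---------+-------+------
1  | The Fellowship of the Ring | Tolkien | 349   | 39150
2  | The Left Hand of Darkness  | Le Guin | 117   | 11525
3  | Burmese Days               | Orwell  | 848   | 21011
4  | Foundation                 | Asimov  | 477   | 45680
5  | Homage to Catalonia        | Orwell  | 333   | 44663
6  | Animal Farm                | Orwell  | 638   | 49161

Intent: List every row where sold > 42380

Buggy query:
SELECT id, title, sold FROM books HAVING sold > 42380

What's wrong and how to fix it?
Bug: This is a non-aggregate query (no GROUP BY, no aggregates), so in SQLite the HAVING clause is invalid here; a row-level condition belongs in WHERE

Fix: Use WHERE for row-level filtering

Corrected query:
SELECT id, title, sold FROM books WHERE sold > 42380

Result:
id | title               | sold 
---+---------------------+------
4  | Foundation          | 45680
5  | Homage to Catalonia | 44663
6  | Animal Farm         | 49161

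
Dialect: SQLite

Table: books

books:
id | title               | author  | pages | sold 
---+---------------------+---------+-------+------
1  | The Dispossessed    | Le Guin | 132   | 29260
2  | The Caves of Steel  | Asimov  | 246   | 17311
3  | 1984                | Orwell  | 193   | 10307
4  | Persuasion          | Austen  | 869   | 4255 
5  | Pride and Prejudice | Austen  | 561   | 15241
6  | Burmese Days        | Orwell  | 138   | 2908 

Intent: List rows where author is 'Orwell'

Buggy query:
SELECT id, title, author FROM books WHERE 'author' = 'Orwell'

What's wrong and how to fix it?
Bug: 'author' in single quotes is a string literal, not the column; the comparison is literal-vs-literal and never true

Fix: Reference the column as author without single quotes

Corrected query:
SELECT id, title, author FROM books WHERE author = 'Orwell'

Result:
id | title        | author
---+--------------+-------
3  | 1984         | Orwell
6  | Burmese Days | Orwell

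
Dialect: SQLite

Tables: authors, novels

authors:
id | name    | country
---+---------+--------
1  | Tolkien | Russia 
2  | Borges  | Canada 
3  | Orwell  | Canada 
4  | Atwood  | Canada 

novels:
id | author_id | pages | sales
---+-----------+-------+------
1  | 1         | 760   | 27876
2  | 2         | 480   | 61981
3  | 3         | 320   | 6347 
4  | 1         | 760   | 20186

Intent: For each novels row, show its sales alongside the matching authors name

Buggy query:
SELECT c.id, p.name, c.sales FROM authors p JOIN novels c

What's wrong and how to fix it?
Bug: Missing join condition: each novels row is matched to all authors rows instead of just its own

Fix: Specify the join condition linking the foreign key to the parent id

Corrected query:
SELECT c.id, p.name, c.sales FROM authors p JOIN novels c ON c.author_id = p.id

Result:
id | name    | sales
---+---------+------
1  | Tolkien | 27876
2  | Borges  | 61981
3  | Orwell  | 6347 
4  | Tolkien | 20186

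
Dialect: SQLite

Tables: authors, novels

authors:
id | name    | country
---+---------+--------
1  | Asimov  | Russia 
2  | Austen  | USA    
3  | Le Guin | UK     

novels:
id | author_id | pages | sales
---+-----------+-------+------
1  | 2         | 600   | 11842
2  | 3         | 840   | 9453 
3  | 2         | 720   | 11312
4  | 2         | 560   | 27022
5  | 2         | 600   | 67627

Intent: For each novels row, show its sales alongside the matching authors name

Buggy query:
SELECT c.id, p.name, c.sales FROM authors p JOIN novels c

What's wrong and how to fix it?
Bug: JOIN with no ON clause produces a cartesian product; every novels row pairs with every authors row

Fix: Add ON c.author_id = p.id to the JOIN

Corrected query:
SELECT c.id, p.name, c.sales FROM authors p JOIN novels c ON c.author_id = p.id

Result:
id | name    | sales
---+---------+------
1  | Austen  | 11842
2  | Le Guin | 9453 
3  | Austen  | 11312
4  | Austen  | 27022
5  | Austen  | 67627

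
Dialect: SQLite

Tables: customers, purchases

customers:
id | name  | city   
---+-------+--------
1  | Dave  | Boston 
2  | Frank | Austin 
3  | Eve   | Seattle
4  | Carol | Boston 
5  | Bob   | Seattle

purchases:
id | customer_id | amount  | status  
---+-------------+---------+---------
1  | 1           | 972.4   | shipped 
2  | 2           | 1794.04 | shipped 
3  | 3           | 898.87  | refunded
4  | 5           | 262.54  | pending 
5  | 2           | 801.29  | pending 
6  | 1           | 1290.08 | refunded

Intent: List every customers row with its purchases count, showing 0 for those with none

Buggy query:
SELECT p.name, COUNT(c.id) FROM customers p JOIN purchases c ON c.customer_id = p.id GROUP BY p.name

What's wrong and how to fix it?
Bug: An inner join excludes parents with zero children

Fix: Switch to LEFT JOIN to retain unmatched parent rows

Corrected query:
SELECT p.name, COUNT(c.id) FROM customers p LEFT JOIN purchases c ON c.customer_id = p.id GROUP BY p.name

Result:
name  | COUNT(c.id)
------+------------
Bob   | 1          
Carol | 0          
Dave  | 2          
Eve   | 1          
Frank | 2          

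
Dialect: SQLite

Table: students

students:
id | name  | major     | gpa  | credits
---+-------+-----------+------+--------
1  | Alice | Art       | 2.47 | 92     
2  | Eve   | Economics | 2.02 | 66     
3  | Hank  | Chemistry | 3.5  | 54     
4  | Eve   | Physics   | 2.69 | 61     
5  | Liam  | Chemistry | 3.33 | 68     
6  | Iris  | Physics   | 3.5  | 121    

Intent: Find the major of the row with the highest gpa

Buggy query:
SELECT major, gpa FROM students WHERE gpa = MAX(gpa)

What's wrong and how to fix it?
Bug: MAX(gpa) is an aggregate and cannot be used directly in WHERE

Fix: Wrap MAX in a scalar subquery so WHERE compares against a single value

Corrected query:
SELECT major, gpa FROM students WHERE gpa = (SELECT MAX(gpa) FROM students)

Result:
major     | gpa
----------+----
Chemistry | 3.5
Physics   | 3.5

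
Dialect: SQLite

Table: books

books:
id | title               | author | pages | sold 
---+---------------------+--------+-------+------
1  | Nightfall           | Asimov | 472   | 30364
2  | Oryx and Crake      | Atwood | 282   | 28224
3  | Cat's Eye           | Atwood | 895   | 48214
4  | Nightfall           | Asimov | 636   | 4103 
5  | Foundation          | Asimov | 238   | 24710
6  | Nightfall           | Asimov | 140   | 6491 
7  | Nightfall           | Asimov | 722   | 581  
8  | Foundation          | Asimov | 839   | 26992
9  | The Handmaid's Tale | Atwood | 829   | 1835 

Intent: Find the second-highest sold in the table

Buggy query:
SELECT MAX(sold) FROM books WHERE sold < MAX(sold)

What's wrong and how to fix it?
Bug: The inner MAX is an aggregate inside WHERE, which is not allowed

Fix: Put the inner MAX in a scalar subquery

Corrected query:
SELECT MAX(sold) FROM books WHERE sold < (SELECT MAX(sold) FROM books)

Result:
MAX(sold)
---------
30364    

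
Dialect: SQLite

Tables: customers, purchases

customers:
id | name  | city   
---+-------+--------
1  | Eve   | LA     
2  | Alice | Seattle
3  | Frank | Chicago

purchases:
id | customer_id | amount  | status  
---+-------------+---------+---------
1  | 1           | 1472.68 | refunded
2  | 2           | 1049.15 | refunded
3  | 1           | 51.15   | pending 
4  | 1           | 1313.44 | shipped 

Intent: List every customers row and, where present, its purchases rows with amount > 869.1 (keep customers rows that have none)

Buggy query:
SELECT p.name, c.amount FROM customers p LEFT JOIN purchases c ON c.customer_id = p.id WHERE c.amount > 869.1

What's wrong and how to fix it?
Bug: Filtering c.amount in WHERE discards the NULL rows produced by LEFT JOIN, turning it into an inner join

Fix: Put 'c.amount > 869.1' in the JOIN's ON clause instead of WHERE

Corrected query:
SELECT p.name, c.amount FROM customers p LEFT JOIN purchases c ON c.customer_id = p.id AND c.amount > 869.1

Result:
name  | amount 
------+--------
Eve   | 1313.44
Eve   | 1472.68
Alice | 1049.15
Frank | NULL   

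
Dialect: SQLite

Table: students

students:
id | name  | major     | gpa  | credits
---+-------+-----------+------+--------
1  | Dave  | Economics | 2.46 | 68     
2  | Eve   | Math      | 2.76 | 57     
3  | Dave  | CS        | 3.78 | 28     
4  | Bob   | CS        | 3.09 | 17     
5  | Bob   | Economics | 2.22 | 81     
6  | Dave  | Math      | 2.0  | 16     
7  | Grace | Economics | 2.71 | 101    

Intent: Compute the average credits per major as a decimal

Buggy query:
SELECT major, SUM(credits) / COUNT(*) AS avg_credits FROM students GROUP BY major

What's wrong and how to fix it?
Bug: Both operands are integers, so '/' performs integer division and truncates

Fix: Cast one side to REAL so the division keeps the fractional part

Corrected query:
SELECT major, SUM(credits) * 1.0 / COUNT(*) AS avg_credits FROM students GROUP BY major

Result:
major     | avg_credits
----------+------------
CS        | 22.5       
Economics | 83.333333  
Math      | 36.5       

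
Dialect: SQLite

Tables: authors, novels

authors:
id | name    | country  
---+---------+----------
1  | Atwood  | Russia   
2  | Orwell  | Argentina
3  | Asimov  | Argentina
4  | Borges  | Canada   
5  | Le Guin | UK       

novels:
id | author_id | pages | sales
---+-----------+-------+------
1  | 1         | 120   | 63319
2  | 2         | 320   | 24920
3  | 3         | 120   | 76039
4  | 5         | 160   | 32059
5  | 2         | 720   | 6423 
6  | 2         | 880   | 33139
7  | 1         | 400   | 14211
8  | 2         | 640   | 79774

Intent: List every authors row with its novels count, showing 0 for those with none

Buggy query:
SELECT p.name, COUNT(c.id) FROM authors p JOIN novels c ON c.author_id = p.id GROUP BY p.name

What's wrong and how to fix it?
Bug: An inner join excludes parents with zero children

Fix: Use LEFT JOIN so parents without children still appear (COUNT(c.id) gives 0)

Corrected query:
SELECT p.name, COUNT(c.id) FROM authors p LEFT JOIN novels c ON c.author_id = p.id GROUP BY p.name

Result:
name    | COUNT(c.id)
--------+------------
Asimov  | 1          
Atwood  | 2          
Borges  | 0          
Le Guin | 1          
Orwell  | 4          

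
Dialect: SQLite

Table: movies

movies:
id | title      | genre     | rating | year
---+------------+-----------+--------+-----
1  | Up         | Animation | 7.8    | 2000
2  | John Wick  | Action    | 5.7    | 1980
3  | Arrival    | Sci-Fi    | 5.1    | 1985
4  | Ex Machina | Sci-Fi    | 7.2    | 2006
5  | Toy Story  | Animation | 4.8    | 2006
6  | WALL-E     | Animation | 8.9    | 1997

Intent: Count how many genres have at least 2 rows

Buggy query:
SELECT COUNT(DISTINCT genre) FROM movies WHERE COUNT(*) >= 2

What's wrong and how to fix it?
Bug: WHERE filters individual rows, not groups, so a group-level COUNT is invalid there

Fix: Use a subquery that GROUPs and filters with HAVING, then count its rows

Corrected query:
SELECT COUNT(*) FROM (SELECT genre FROM movies GROUP BY genre HAVING COUNT(*) >= 2)

Result:
COUNT(*)
--------
2       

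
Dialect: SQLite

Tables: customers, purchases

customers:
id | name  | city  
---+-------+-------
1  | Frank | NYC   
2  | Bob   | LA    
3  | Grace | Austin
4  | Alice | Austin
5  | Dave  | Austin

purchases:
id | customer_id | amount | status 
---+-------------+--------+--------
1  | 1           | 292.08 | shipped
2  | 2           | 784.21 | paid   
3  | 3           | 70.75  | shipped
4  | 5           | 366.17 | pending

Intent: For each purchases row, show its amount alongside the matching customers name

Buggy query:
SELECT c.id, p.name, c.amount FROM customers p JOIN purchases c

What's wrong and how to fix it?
Bug: Missing join condition: each purchases row is matched to all customers rows instead of just its own

Fix: Add ON c.customer_id = p.id to the JOIN

Corrected query:
SELECT c.id, p.name, c.amount FROM customers p JOIN purchases c ON c.customer_id = p.id

Result:
id | name  | amount
---+-------+-------
1  | Frank | 292.08
2  | Bob   | 784.21
3  | Grace | 70.75 
4  | Dave  | 366.17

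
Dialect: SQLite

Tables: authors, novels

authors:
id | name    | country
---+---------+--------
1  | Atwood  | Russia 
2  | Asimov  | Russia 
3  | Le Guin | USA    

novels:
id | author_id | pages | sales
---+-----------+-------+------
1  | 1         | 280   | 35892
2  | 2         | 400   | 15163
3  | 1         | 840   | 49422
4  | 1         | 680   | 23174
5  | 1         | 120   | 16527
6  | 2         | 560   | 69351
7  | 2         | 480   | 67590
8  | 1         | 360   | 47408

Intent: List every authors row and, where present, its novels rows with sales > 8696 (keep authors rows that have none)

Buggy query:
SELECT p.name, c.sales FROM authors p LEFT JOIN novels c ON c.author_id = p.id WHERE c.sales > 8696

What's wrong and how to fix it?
Bug: A WHERE condition on the right-hand table after LEFT JOIN drops unmatched parents

Fix: Move the right-table condition into the ON clause so unmatched parents are kept

Corrected query:
SELECT p.name, c.sales FROM authors p LEFT JOIN novels c ON c.author_id = p.id AND c.sales > 8696

Result:
name    | sales
--------+------
Atwood  | 16527
Atwood  | 23174
Atwood  | 35892
Atwood  | 47408
Atwood  | 49422
Asimov  | 15163
Asimov  | 67590
Asimov  | 69351
Le Guin | NULL 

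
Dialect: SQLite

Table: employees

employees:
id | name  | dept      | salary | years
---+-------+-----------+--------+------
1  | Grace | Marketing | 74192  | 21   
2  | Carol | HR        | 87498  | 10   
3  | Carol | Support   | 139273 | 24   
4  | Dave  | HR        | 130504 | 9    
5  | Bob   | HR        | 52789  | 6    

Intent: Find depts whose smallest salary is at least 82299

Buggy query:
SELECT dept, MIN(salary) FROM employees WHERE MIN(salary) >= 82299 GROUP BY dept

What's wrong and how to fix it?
Bug: Aggregates like MIN are computed per group after WHERE runs

Fix: Use HAVING for the per-group MIN condition

Corrected query:
SELECT dept, MIN(salary) FROM employees GROUP BY dept HAVING MIN(salary) >= 82299

Result:
dept    | MIN(salary)
--------+------------
Support | 139273     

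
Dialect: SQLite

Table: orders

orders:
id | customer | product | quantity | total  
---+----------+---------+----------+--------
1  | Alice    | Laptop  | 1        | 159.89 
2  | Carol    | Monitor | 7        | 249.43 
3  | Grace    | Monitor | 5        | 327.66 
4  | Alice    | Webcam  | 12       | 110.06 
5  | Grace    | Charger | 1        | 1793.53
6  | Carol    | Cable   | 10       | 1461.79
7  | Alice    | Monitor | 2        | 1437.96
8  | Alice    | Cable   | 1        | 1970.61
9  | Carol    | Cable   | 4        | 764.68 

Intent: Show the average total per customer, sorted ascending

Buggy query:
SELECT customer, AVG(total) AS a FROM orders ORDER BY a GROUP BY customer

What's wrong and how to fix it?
Bug: ORDER BY appears before GROUP BY; SQL clause order requires GROUP BY first

Fix: Reorder: SELECT … FROM … GROUP BY … ORDER BY …

Corrected query:
SELECT customer, AVG(total) AS a FROM orders GROUP BY customer ORDER BY a

Result:
customer | a       
---------+---------
Carol    | 825.3   
Alice    | 919.63  
Grace    | 1060.595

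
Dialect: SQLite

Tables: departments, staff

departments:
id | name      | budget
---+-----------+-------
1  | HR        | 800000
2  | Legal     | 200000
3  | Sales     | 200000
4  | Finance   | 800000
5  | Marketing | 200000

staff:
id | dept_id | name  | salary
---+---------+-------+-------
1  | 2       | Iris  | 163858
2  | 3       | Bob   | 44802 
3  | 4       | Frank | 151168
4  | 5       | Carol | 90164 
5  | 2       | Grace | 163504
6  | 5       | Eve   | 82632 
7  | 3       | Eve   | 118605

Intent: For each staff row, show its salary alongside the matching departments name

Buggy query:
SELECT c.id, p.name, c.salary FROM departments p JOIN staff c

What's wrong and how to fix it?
Bug: Missing join condition: each staff row is matched to all departments rows instead of just its own

Fix: Add ON c.dept_id = p.id to the JOIN

Corrected query:
SELECT c.id, p.name, c.salary FROM departments p JOIN staff c ON c.dept_id = p.id

Result:
id | name      | salary
---+-----------+-------
1  | Legal     | 163858
2  | Sales     | 44802 
3  | Finance   | 151168
4  | Marketing | 90164 
5  | Legal     | 163504
6  | Marketing | 82632 
7  | Sales     | 118605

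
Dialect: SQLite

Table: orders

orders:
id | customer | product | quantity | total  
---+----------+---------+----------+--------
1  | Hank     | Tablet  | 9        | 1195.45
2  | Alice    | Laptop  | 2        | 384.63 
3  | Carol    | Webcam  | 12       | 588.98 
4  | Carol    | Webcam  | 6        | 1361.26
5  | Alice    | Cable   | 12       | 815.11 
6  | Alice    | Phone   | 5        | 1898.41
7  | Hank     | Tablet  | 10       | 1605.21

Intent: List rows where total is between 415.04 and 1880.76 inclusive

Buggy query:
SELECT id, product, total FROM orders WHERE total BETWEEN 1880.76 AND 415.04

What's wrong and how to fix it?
Bug: The bounds are reversed; BETWEEN a AND b requires a <= b to match anything

Fix: Swap the bounds so the smaller value comes first

Corrected query:
SELECT id, product, total FROM orders WHERE total BETWEEN 415.04 AND 1880.76

Result:
id | product | total  
---+---------+--------
1  | Tablet  | 1195.45
3  | Webcam  | 588.98 
4  | Webcam  | 1361.26
5  | Cable   | 815.11 
7  | Tablet  | 1605.21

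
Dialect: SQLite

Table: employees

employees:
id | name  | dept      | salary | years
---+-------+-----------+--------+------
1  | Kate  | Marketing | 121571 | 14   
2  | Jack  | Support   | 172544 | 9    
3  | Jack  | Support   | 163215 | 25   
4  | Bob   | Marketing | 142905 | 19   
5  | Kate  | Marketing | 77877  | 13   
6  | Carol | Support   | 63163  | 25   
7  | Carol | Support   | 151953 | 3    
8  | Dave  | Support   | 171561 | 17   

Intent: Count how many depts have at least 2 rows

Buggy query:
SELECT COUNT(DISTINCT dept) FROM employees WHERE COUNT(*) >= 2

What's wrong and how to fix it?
Bug: COUNT(*) cannot appear in WHERE; the per-group count doesn't exist yet

Fix: Group first with HAVING COUNT(*) >= 2, then COUNT the resulting groups

Corrected query:
SELECT COUNT(*) FROM (SELECT dept FROM employees GROUP BY dept HAVING COUNT(*) >= 2)

Result:
COUNT(*)
--------
2       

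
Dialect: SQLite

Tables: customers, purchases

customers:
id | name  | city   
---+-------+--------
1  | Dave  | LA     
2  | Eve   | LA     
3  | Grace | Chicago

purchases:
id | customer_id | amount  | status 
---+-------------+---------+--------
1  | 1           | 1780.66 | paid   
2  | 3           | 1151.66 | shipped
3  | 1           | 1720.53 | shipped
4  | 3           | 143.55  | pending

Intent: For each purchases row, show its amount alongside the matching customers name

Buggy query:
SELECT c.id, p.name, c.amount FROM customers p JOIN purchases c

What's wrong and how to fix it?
Bug: Missing join condition: each purchases row is matched to all customers rows instead of just its own

Fix: Specify the join condition linking the foreign key to the parent id

Corrected query:
SELECT c.id, p.name, c.amount FROM customers p JOIN purchases c ON c.customer_id = p.id

Result:
id | name  | amount 
---+-------+--------
1  | Dave  | 1780.66
2  | Grace | 1151.66
3  | Dave  | 1720.53
4  | Grace | 143.55 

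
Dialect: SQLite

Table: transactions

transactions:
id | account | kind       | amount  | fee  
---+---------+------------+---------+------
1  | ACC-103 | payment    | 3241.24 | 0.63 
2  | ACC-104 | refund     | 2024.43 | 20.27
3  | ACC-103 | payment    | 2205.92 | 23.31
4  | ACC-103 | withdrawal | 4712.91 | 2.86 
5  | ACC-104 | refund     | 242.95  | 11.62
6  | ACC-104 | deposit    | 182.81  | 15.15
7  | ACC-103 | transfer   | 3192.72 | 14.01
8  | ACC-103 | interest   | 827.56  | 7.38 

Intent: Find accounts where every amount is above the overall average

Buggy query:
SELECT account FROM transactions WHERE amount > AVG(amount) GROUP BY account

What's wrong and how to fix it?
Bug: AVG() is an aggregate; it can't sit directly in WHERE

Fix: Compute the overall average in a scalar subquery and compare each group's MIN against it in HAVING

Corrected query:
SELECT account FROM transactions GROUP BY account HAVING MIN(amount) > (SELECT AVG(amount) FROM transactions)

Result:
(no rows)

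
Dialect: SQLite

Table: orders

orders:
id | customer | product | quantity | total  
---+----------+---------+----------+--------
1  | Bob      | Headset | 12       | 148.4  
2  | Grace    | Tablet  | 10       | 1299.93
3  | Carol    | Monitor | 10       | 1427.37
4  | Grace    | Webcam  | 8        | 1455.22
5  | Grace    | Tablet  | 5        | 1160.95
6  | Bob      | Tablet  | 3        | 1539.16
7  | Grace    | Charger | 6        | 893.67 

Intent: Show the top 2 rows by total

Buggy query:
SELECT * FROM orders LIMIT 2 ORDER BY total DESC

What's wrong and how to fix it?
Bug: LIMIT must come after ORDER BY

Fix: Sort with ORDER BY, then apply LIMIT

Corrected query:
SELECT * FROM orders ORDER BY total DESC LIMIT 2

Result:
id | customer | product | quantity | total  
---+----------+---------+----------+--------
6  | Bob      | Tablet  | 3        | 1539.16
4  | Grace    | Webcam  | 8        | 1455.22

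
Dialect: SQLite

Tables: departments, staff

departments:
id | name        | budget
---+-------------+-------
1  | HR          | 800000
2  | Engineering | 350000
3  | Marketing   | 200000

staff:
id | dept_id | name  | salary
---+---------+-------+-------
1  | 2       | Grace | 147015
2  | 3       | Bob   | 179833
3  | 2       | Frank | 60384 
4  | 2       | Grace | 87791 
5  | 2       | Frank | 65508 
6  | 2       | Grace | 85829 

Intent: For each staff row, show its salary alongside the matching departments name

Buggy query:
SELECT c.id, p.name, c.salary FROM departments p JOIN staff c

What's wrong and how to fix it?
Bug: JOIN with no ON clause produces a cartesian product; every staff row pairs with every departments row

Fix: Specify the join condition linking the foreign key to the parent id

Corrected query:
SELECT c.id, p.name, c.salary FROM departments p JOIN staff c ON c.dept_id = p.id

Result:
id | name        | salary
---+-------------+-------
1  | Engineering | 147015
2  | Marketing   | 179833
3  | Engineering | 60384 
4  | Engineering | 87791 
5  | Engineering | 65508 
6  | Engineering | 85829 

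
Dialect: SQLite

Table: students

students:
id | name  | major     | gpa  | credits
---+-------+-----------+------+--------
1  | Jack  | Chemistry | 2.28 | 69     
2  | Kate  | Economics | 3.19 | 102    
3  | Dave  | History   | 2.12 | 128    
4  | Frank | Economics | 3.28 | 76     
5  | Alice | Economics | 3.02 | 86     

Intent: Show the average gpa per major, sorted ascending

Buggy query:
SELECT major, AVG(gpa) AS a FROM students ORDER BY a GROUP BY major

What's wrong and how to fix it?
Bug: ORDER BY appears before GROUP BY; SQL clause order requires GROUP BY first

Fix: Reorder: SELECT … FROM … GROUP BY … ORDER BY …

Corrected query:
SELECT major, AVG(gpa) AS a FROM students GROUP BY major ORDER BY a

Result:
major     | a       
----------+---------
History   | 2.12    
Chemistry | 2.28    
Economics | 3.163333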